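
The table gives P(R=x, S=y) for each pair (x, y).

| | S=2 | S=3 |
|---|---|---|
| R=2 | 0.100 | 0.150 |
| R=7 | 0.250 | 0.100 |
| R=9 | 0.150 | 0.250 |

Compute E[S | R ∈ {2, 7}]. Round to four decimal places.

P(R ∈ {2, 7}) = 0.600.
Σ S·P over the event = 2·(0.100) + 3·(0.150) + 2·(0.250) + 3·(0.100) = 1.450.
E[S | R ∈ {2, 7}] = (1.450) / (0.600) = 2.4167.

2.4167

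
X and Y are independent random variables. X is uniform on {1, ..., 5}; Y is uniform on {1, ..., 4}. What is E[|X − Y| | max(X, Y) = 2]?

2/3

Outcomes with max(X, Y) = 2: (1,2), (2,1), (2,2), each with probability 1/20.
E[|X − Y| | max(X, Y) = 2] = (1 + 1 + 0) / 3 = 2/3.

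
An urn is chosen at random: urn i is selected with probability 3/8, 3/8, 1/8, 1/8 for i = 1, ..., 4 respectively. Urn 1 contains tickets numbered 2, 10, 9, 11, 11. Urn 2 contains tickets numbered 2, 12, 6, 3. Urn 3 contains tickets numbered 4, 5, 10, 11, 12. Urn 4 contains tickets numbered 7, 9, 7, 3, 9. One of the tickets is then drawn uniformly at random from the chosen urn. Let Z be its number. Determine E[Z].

1169/160

E[Z | urn 1] = (2+10+9+11+11)/5 = 43/5.
E[Z | urn 2] = (2+12+6+3)/4 = 23/4.
E[Z | urn 3] = (4+5+10+11+12)/5 = 42/5.
E[Z | urn 4] = (7+9+7+3+9)/5 = 7.
E[Z] = (3/8)·(43/5) + (3/8)·(23/4) + (1/8)·(42/5) + (1/8)·(7) = 1169/160.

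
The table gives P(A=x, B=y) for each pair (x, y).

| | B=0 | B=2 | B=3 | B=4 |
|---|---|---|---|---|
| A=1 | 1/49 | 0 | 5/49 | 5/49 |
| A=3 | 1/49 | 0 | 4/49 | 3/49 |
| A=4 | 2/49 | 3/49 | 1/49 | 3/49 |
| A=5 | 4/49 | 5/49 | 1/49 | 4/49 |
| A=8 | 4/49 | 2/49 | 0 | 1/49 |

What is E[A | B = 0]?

P(B = 0) = 12/49.
Σ A·P over the event = 1·(1/49) + 3·(1/49) + 4·(2/49) + 5·(4/49) + 8·(4/49) = 64/49.
E[A | B = 0] = (64/49) / (12/49) = 16/3.

16/3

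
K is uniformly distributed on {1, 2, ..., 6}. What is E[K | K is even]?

4

Given K is even, K is equally likely to be any of {2, 4, 6}.
E[K | K is even] = (2 + 4 + 6) / 3 = 4.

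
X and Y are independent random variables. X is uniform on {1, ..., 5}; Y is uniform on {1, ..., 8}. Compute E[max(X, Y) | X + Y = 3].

Outcomes with X + Y = 3: (1,2), (2,1), each with probability 1/40.
E[max(X, Y) | X + Y = 3] = (2 + 2) / 2 = 2.

2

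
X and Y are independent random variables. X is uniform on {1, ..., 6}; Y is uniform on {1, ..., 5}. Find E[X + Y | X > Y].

P(X > Y) = 1/2.
Summing (X+Y)·P(x,y) over outcomes with X > Y gives 7/2.
E[X + Y | X > Y] = (7/2) / (1/2) = 7.

7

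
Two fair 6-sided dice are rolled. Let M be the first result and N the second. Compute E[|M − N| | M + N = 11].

Outcomes with M + N = 11: (5,6), (6,5), each with probability 1/36.
E[|M − N| | M + N = 11] = (1 + 1) / 2 = 1.

1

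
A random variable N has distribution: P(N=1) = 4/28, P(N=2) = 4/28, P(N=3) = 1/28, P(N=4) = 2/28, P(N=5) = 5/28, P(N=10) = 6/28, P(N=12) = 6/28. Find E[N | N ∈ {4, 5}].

33/7

P(N ∈ {4, 5}) = 1/4.
Σ over the event: 4·1/14 + 5·5/28 = 33/28.
E[N | N ∈ {4, 5}] = (33/28) / (1/4) = 33/7.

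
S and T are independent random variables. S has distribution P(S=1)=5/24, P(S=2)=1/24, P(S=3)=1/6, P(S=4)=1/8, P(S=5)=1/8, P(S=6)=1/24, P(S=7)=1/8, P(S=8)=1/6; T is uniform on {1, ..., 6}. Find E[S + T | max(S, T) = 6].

P(max(S, T) = 6) = 11/72.
Summing (S+T)·P(x,y) over outcomes with max(S, T) = 6 gives 199/144.
E[S + T | max(S, T) = 6] = (199/144) / (11/72) = 199/22.

199/22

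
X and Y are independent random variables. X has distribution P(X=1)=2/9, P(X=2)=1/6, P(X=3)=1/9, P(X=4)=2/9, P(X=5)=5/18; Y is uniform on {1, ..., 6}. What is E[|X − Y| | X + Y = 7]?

25/9

P(X + Y = 7) = 1/6.
Summing |X−Y|·P(x,y) over outcomes with X + Y = 7 gives 25/54.
E[|X − Y| | X + Y = 7] = (25/54) / (1/6) = 25/9.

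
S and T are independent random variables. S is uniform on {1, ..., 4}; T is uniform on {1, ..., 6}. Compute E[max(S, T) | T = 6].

Outcomes with T = 6: (1,6), (2,6), (3,6), (4,6), each with probability 1/24.
E[max(S, T) | T = 6] = (6 + 6 + 6 + 6) / 4 = 6.

6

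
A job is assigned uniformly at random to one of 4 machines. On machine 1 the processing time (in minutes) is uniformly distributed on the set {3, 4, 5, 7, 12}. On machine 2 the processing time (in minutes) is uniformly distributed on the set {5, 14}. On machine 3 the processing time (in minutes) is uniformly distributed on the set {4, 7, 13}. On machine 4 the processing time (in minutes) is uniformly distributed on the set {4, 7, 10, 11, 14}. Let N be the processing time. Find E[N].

E[N | machine 1] = (3+4+5+7+12)/5 = 31/5.
E[N | machine 2] = (5+14)/2 = 19/2.
E[N | machine 3] = (4+7+13)/3 = 8.
E[N | machine 4] = (4+7+10+11+14)/5 = 46/5.
E[N] = (1/4)·(31/5) + (1/4)·(19/2) + (1/4)·(8) + (1/4)·(46/5) = 329/40.

329/40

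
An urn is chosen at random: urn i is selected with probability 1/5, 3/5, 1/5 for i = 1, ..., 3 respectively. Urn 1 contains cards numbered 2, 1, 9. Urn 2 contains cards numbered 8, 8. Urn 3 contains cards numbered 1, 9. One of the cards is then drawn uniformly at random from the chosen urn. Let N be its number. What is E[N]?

33/5

E[N | urn 1] = (2+1+9)/3 = 4.
E[N | urn 2] = (8+8)/2 = 8.
E[N | urn 3] = (1+9)/2 = 5.
By the law of total expectation,
E[N] = (1/5)·(4) + (3/5)·(8) + (1/5)·(5) = 33/5.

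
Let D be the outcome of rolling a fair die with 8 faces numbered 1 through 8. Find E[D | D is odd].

4

Given D is odd, D is equally likely to be any of {1, 3, 5, 7}.
E[D | D is odd] = (1 + 3 + 5 + 7) / 4 = 4.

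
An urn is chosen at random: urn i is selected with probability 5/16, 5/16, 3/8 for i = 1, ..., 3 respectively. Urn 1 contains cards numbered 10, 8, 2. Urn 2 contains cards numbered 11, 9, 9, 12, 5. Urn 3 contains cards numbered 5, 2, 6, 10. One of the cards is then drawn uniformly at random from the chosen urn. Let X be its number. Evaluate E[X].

E[X | urn 1] = (10+8+2)/3 = 20/3.
E[X | urn 2] = (11+9+9+12+5)/5 = 46/5.
E[X | urn 3] = (5+2+6+10)/4 = 23/4.
By the law of total expectation,
E[X] = (5/16)·(20/3) + (5/16)·(46/5) + (3/8)·(23/4) = 683/96.

683/96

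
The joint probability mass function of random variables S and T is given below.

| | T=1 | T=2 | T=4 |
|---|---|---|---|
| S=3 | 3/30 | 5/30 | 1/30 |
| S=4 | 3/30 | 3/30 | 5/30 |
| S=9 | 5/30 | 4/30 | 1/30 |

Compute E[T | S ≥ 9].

P(S ≥ 9) = 1/3.
Σ T·P over the event = 1·(5/30) + 2·(4/30) + 4·(1/30) = 17/30.
E[T | S ≥ 9] = (17/30) / (1/3) = 17/10.

17/10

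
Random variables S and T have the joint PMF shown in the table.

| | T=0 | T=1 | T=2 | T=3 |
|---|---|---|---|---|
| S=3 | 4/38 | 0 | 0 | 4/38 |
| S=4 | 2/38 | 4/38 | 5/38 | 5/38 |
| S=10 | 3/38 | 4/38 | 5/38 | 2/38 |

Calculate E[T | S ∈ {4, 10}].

49/30

P(S ∈ {4, 10}) = 15/19.
Σ T·P over the event = 0·(2/38) + 1·(4/38) + 2·(5/38) + 3·(5/38) + 0·(3/38) + 1·(4/38) + 2·(5/38) + 3·(2/38) = 49/38.
E[T | S ∈ {4, 10}] = (49/38) / (15/19) = 49/30.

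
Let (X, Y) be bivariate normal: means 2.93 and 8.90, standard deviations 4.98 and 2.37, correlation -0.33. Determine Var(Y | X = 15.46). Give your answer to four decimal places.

5.0052

For a bivariate normal, Var(Y | X=x) = σ_Y²(1 − ρ²).
Var(Y | X=15.46) = (2.37)²·(1 − (-0.33)²) = 5.6169·0.8911 = 5.0052.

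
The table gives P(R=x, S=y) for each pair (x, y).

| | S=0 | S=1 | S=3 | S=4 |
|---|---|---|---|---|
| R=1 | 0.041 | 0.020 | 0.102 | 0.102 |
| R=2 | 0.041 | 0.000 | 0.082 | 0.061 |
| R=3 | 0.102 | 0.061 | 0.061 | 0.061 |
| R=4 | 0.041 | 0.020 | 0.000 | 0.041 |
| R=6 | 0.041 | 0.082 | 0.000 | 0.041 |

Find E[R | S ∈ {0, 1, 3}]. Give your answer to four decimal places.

2.9726

P(S ∈ {0, 1, 3}) = 0.694.
Summing R·P(R=x,S=y) over the conditioning event gives 2.063.
E[R | S ∈ {0, 1, 3}] = (2.063) / (0.694) = 2.9726.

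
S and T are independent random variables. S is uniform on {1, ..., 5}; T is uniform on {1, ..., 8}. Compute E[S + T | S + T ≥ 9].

31/3

P(S + T ≥ 9) = 3/8.
Summing (S+T)·P(x,y) over outcomes with S + T ≥ 9 gives 31/8.
E[S + T | S + T ≥ 9] = (31/8) / (3/8) = 31/3.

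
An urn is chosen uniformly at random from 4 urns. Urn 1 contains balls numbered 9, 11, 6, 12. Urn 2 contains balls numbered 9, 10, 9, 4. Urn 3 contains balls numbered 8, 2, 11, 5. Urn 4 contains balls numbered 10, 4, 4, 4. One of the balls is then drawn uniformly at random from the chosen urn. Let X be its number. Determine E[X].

59/8

E[X | urn 1] = (9+11+6+12)/4 = 19/2.
E[X | urn 2] = (9+10+9+4)/4 = 8.
E[X | urn 3] = (8+2+11+5)/4 = 13/2.
E[X | urn 4] = (10+4+4+4)/4 = 11/2.
By the law of total expectation,
E[X] = (1/4)·(19/2) + (1/4)·(8) + (1/4)·(13/2) + (1/4)·(11/2) = 59/8.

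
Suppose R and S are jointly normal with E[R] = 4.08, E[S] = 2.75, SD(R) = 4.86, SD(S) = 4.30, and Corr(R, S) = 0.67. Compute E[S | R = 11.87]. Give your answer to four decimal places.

The regression of S on R has slope ρ·σ_S/σ_R and passes through (μ_R, μ_S).
E[S | R=11.87] = 2.75 + (0.67)·(4.30/4.86)·(11.87 − (4.08)) = 2.75 + (0.5928)·(7.79) = 7.3679.

7.3679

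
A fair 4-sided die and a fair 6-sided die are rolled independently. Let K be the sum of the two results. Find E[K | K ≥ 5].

P(K ≥ 5) = 3/4.
Σ over the event: 5·1/6 + 6·1/6 + 7·1/6 + 8·1/8 + 9·1/12 + 10·1/24 = 31/6.
E[K | K ≥ 5] = (31/6) / (3/4) = 62/9.

62/9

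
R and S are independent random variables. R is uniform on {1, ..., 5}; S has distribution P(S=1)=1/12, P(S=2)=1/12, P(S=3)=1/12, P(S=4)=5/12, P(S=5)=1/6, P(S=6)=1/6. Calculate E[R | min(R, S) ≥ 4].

P(min(R, S) ≥ 4) = 3/10.
Summing R·P(x,y) over outcomes with min(R, S) ≥ 4 gives 27/20.
E[R | min(R, S) ≥ 4] = (27/20) / (3/10) = 9/2.

9/2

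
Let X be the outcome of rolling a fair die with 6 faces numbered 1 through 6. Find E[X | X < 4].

2

Given X < 4, X is equally likely to be any of {1, 2, 3}.
E[X | X < 4] = (1 + 2 + 3) / 3 = 2.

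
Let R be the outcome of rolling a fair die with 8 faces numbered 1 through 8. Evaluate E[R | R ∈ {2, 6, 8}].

16/3

P(R ∈ {2, 6, 8}) = 3/8.
Σ over the event: 2·1/8 + 6·1/8 + 8·1/8 = 2.
E[R | R ∈ {2, 6, 8}] = (2) / (3/8) = 16/3.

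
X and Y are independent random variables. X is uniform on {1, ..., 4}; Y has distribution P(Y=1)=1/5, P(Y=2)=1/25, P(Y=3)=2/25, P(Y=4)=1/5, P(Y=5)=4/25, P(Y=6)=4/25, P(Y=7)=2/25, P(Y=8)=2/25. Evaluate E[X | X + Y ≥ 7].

P(X + Y ≥ 7) = 14/25.
Summing X·P(x,y) over outcomes with X + Y ≥ 7 gives 159/100.
E[X | X + Y ≥ 7] = (159/100) / (14/25) = 159/56.

159/56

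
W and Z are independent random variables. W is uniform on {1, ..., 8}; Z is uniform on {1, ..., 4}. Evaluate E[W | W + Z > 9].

Outcomes with W + Z > 9: (6,4), (7,3), (7,4), (8,2), (8,3), (8,4), each with probability 1/32.
E[W | W + Z > 9] = (6 + 7 + 7 + 8 + 8 + 8) / 6 = 22/3.

22/3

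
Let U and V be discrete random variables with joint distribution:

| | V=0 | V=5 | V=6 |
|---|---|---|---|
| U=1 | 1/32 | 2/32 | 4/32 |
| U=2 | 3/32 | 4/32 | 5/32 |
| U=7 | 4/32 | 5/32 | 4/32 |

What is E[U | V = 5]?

45/11

P(V = 5) = 11/32.
Σ U·P over the event = 1·(2/32) + 2·(4/32) + 7·(5/32) = 45/32.
E[U | V = 5] = (45/32) / (11/32) = 45/11.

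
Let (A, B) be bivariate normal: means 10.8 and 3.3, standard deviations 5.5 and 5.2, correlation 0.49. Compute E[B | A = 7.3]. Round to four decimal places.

The regression of B on A has slope ρ·σ_B/σ_A and passes through (μ_A, μ_B).
E[B | A=7.3] = 3.3 + (0.49)·(5.2/5.5)·(7.3 − (10.8)) = 3.3 + (0.463273)·(-3.5) = 1.6785.

1.6785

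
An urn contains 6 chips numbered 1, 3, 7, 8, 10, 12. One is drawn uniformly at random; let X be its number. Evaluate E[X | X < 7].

P(X < 7) = 1/3.
Σ over the event: 1·1/6 + 3·1/6 = 2/3.
E[X | X < 7] = (2/3) / (1/3) = 2.

2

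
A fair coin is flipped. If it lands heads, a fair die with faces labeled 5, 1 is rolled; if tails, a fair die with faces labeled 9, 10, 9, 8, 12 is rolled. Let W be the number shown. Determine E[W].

63/10

E[W | heads] = (5+1)/2 = 3.
E[W | tails] = (9+10+9+8+12)/5 = 48/5.
By the law of total expectation,
E[W] = (1/2)·(3) + (1/2)·(48/5) = 63/10.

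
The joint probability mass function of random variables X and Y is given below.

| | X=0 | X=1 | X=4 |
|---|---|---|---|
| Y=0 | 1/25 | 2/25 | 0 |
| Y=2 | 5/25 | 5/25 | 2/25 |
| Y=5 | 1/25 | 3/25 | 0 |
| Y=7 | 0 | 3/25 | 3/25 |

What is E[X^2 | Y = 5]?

P(Y = 5) = 4/25.
Σ X^2·P over the event = 0·(1/25) + 1·(3/25) = 3/25.
E[X^2 | Y = 5] = (3/25) / (4/25) = 3/4.

3/4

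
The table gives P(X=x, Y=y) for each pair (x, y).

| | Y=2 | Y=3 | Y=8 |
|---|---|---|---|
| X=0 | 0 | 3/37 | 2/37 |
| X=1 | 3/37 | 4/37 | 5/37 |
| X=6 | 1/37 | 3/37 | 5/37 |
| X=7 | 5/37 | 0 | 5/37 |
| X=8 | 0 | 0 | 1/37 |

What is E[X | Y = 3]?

P(Y = 3) = 10/37.
Σ X·P over the event = 0·(3/37) + 1·(4/37) + 6·(3/37) = 22/37.
E[X | Y = 3] = (22/37) / (10/37) = 11/5.

11/5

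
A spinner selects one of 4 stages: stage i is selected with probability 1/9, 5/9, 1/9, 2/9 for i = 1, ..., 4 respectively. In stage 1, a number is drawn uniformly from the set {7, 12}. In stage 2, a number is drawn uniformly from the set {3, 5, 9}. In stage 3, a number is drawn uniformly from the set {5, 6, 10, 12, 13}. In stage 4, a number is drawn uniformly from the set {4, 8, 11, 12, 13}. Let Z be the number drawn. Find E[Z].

E[Z | stage 1] = (7+12)/2 = 19/2.
E[Z | stage 2] = (3+5+9)/3 = 17/3.
E[Z | stage 3] = (5+6+10+12+13)/5 = 46/5.
E[Z | stage 4] = (4+8+11+12+13)/5 = 48/5.
E[Z] = (1/9)·(19/2) + (5/9)·(17/3) + (1/9)·(46/5) + (2/9)·(48/5) = 1987/270.

1987/270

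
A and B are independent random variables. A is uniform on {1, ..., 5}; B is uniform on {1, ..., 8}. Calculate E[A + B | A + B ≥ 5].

140/17

P(A + B ≥ 5) = 17/20.
Summing (A+B)·P(x,y) over outcomes with A + B ≥ 5 gives 7.
E[A + B | A + B ≥ 5] = (7) / (17/20) = 140/17.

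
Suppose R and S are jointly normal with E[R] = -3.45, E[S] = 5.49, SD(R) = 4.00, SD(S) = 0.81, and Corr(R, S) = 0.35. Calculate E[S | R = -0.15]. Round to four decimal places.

5.7239

The regression of S on R has slope ρ·σ_S/σ_R and passes through (μ_R, μ_S).
E[S | R=-0.15] = 5.49 + (0.35)·(0.81/4.00)·(-0.15 − (-3.45)) = 5.49 + (0.070875)·(3.3) = 5.7239.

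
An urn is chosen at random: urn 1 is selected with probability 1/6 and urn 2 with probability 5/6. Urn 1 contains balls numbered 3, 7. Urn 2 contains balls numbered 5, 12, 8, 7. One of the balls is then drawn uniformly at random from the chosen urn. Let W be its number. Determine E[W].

15/2

E[W | urn 1] = (3+7)/2 = 5.
E[W | urn 2] = (5+12+8+7)/4 = 8.
E[W] = (1/6)·(5) + (5/6)·(8) = 15/2.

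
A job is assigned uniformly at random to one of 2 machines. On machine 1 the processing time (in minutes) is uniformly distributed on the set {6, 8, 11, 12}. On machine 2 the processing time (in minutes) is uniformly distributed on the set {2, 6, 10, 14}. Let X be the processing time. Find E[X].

69/8

E[X | machine 1] = (6+8+11+12)/4 = 37/4.
E[X | machine 2] = (2+6+10+14)/4 = 8.
E[X] = (1/2)·(37/4) + (1/2)·(8) = 69/8.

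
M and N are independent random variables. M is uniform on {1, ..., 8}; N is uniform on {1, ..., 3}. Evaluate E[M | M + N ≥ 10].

23/3

P(M + N ≥ 10) = 1/8.
Summing M·P(x,y) over outcomes with M + N ≥ 10 gives 23/24.
E[M | M + N ≥ 10] = (23/24) / (1/8) = 23/3.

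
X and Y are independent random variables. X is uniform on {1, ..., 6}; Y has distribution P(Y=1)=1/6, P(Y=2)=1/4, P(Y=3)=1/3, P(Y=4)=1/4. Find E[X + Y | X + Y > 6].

257/32

P(X + Y > 6) = 4/9.
Summing (X+Y)·P(x,y) over outcomes with X + Y > 6 gives 257/72.
E[X + Y | X + Y > 6] = (257/72) / (4/9) = 257/32.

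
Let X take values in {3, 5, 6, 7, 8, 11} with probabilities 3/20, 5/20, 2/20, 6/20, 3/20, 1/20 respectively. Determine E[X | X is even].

P(X is even) = 1/4.
Σ over the event: 6·1/10 + 8·3/20 = 9/5.
E[X | X is even] = (9/5) / (1/4) = 36/5.

36/5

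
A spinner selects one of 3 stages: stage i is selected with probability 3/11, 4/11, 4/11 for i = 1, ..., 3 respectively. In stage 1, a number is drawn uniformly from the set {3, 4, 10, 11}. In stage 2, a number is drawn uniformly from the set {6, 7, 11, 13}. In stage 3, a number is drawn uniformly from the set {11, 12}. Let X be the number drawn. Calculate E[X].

104/11

E[X | stage 1] = (3+4+10+11)/4 = 7.
E[X | stage 2] = (6+7+11+13)/4 = 37/4.
E[X | stage 3] = (11+12)/2 = 23/2.
By the law of total expectation,
E[X] = (3/11)·(7) + (4/11)·(37/4) + (4/11)·(23/2) = 104/11.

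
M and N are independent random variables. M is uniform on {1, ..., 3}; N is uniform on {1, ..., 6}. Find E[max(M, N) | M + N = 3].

Outcomes with M + N = 3: (1,2), (2,1), each with probability 1/18.
E[max(M, N) | M + N = 3] = (2 + 2) / 2 = 2.

2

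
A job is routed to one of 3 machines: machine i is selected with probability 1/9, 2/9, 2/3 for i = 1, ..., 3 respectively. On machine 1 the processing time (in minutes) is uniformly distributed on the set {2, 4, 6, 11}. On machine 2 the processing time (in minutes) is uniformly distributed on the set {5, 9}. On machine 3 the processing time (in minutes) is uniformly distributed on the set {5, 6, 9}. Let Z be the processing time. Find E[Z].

239/36

E[Z | machine 1] = (2+4+6+11)/4 = 23/4.
E[Z | machine 2] = (5+9)/2 = 7.
E[Z | machine 3] = (5+6+9)/3 = 20/3.
E[Z] = (1/9)·(23/4) + (2/9)·(7) + (2/3)·(20/3) = 239/36.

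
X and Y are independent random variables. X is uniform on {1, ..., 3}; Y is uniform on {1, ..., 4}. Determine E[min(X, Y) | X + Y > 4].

13/6

Outcomes with X + Y > 4: (1,4), (2,3), (2,4), (3,2), (3,3), (3,4), each with probability 1/12.
E[min(X, Y) | X + Y > 4] = (1 + 2 + 2 + 2 + 3 + 3) / 6 = 13/6.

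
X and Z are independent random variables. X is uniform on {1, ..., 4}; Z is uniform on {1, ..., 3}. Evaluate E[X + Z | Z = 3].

Outcomes with Z = 3: (1,3), (2,3), (3,3), (4,3), each with probability 1/12.
E[X + Z | Z = 3] = (4 + 5 + 6 + 7) / 4 = 11/2.

11/2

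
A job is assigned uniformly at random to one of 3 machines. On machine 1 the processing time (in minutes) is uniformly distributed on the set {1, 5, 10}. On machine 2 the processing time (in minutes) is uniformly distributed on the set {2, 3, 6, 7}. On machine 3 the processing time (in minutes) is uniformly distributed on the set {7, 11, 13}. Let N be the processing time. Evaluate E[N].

121/18

E[N | machine 1] = (1+5+10)/3 = 16/3.
E[N | machine 2] = (2+3+6+7)/4 = 9/2.
E[N | machine 3] = (7+11+13)/3 = 31/3.
By the law of total expectation,
E[N] = (1/3)·(16/3) + (1/3)·(9/2) + (1/3)·(31/3) = 121/18.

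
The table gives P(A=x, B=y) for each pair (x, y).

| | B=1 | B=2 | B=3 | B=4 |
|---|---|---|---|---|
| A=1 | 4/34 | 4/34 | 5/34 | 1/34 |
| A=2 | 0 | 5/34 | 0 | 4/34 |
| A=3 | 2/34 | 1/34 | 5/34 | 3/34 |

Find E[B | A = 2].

P(A = 2) = 9/34.
Σ B·P over the event = 2·(5/34) + 4·(4/34) = 13/17.
E[B | A = 2] = (13/17) / (9/34) = 26/9.

26/9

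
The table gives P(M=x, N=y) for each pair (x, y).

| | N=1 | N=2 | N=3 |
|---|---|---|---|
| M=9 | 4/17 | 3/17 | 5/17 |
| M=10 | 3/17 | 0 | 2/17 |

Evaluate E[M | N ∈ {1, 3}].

P(N ∈ {1, 3}) = 14/17.
Σ M·P over the event = 9·(4/17) + 9·(5/17) + 10·(3/17) + 10·(2/17) = 131/17.
E[M | N ∈ {1, 3}] = (131/17) / (14/17) = 131/14.

131/14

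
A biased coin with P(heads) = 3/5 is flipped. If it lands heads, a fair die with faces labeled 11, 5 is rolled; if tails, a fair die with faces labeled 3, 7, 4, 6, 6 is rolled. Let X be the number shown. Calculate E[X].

172/25

E[X | heads] = (11+5)/2 = 8.
E[X | tails] = (3+7+4+6+6)/5 = 26/5.
E[X] = (3/5)·(8) + (2/5)·(26/5) = 172/25.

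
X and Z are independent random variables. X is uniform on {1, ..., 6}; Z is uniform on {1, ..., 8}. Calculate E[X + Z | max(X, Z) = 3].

24/5

P(max(X, Z) = 3) = 5/48.
Summing (X+Z)·P(x,y) over outcomes with max(X, Z) = 3 gives 1/2.
E[X + Z | max(X, Z) = 3] = (1/2) / (5/48) = 24/5.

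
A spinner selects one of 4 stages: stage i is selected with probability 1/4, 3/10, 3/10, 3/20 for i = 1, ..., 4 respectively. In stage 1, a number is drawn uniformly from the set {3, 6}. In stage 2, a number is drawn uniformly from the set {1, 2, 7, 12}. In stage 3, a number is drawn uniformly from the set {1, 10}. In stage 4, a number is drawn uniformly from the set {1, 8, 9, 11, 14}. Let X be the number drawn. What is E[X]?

1143/200

E[X | stage 1] = (3+6)/2 = 9/2.
E[X | stage 2] = (1+2+7+12)/4 = 11/2.
E[X | stage 3] = (1+10)/2 = 11/2.
E[X | stage 4] = (1+8+9+11+14)/5 = 43/5.
By the law of total expectation,
E[X] = (1/4)·(9/2) + (3/10)·(11/2) + (3/10)·(11/2) + (3/20)·(43/5) = 1143/200.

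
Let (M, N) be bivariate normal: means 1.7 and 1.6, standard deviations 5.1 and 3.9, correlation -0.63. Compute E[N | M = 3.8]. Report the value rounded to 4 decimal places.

0.5883

The regression of N on M has slope ρ·σ_N/σ_M and passes through (μ_M, μ_N).
E[N | M=3.8] = 1.6 + (-0.63)·(3.9/5.1)·(3.8 − (1.7)) = 1.6 + (-0.48176)·(2.1) = 0.5883.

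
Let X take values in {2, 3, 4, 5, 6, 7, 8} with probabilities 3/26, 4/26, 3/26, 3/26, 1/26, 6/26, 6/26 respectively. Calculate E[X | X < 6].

45/13

P(X < 6) = 1/2.
Σ over the event: 2·3/26 + 3·2/13 + 4·3/26 + 5·3/26 = 45/26.
E[X | X < 6] = (45/26) / (1/2) = 45/13.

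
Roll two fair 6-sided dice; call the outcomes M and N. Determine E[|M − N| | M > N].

7/3

P(M > N) = 5/12.
Summing |M−N|·P(x,y) over outcomes with M > N gives 35/36.
E[|M − N| | M > N] = (35/36) / (5/12) = 7/3.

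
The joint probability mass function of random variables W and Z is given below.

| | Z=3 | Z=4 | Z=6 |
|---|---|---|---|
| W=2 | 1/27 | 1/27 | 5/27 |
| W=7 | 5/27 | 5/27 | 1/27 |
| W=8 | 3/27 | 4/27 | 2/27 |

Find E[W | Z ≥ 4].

17/3

P(Z ≥ 4) = 2/3.
Σ W·P over the event = 2·(1/27) + 2·(5/27) + 7·(5/27) + 7·(1/27) + 8·(4/27) + 8·(2/27) = 34/9.
E[W | Z ≥ 4] = (34/9) / (2/3) = 17/3.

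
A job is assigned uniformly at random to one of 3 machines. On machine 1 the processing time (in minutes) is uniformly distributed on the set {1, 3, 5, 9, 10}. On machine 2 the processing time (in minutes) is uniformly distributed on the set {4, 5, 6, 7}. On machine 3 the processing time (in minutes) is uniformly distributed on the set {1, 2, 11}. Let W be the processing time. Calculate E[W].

E[W | machine 1] = (1+3+5+9+10)/5 = 28/5.
E[W | machine 2] = (4+5+6+7)/4 = 11/2.
E[W | machine 3] = (1+2+11)/3 = 14/3.
E[W] = (1/3)·(28/5) + (1/3)·(11/2) + (1/3)·(14/3) = 473/90.

473/90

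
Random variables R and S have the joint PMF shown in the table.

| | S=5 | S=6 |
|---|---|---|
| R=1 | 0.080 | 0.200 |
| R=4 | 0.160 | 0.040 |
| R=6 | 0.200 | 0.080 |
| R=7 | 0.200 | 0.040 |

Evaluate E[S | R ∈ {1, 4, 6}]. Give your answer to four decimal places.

5.4211

P(R ∈ {1, 4, 6}) = 0.760.
Σ S·P over the event = 5·(0.080) + 6·(0.200) + 5·(0.160) + 6·(0.040) + 5·(0.200) + 6·(0.080) = 4.120.
E[S | R ∈ {1, 4, 6}] = (4.120) / (0.760) = 5.4211.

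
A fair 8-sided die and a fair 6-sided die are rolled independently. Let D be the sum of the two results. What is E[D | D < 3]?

2

P(D < 3) = 1/48.
Σ over the event: 2·1/48 = 1/24.
E[D | D < 3] = (1/24) / (1/48) = 2.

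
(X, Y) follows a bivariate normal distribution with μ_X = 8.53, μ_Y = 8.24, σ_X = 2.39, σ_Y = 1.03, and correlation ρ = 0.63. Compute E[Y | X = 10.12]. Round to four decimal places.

E[Y | X=x] = μ_Y + ρ(σ_Y/σ_X)(x − μ_X) for jointly normal variables.
E[Y | X=10.12] = 8.24 + (0.63)·(1.03/2.39)·(10.12 − (8.53)) = 8.24 + (0.27151)·(1.59) = 8.6717.

8.6717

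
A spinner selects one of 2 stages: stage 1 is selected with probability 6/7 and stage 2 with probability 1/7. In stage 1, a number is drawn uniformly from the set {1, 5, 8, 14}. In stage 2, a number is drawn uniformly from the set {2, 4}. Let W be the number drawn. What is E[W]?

E[W | stage 1] = (1+5+8+14)/4 = 7.
E[W | stage 2] = (2+4)/2 = 3.
E[W] = (6/7)·(7) + (1/7)·(3) = 45/7.

45/7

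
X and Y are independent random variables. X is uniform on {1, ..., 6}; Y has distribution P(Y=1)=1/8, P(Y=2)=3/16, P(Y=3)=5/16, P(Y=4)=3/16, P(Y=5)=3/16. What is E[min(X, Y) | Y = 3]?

P(Y = 3) = 5/16.
Summing min(X,Y)·P(x,y) over outcomes with Y = 3 gives 25/32.
E[min(X, Y) | Y = 3] = (25/32) / (5/16) = 5/2.

5/2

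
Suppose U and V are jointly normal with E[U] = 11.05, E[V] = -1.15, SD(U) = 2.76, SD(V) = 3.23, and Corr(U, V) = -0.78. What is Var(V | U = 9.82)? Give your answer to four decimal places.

Var(V | U=x) = (1 − ρ²)·σ_V².
Var(V | U=9.82) = (3.23)²·(1 − (-0.78)²) = 10.4329·0.3916 = 4.0855.

4.0855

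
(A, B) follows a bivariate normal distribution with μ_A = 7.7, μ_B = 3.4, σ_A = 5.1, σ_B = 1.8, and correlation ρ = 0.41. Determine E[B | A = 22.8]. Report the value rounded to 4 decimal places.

5.5851

For a bivariate normal, E[B | A=x] = μ_B + ρ·(σ_B/σ_A)·(x − μ_A).
E[B | A=22.8] = 3.4 + (0.41)·(1.8/5.1)·(22.8 − (7.7)) = 3.4 + (0.14471)·(15.1) = 5.5851.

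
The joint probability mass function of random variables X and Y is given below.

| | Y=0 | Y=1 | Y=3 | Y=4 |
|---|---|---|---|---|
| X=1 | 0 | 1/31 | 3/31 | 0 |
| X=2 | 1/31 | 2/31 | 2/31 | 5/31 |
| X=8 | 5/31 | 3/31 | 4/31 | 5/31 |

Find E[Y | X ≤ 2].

P(X ≤ 2) = 14/31.
Σ Y·P over the event = 1·(1/31) + 3·(3/31) + 0·(1/31) + 1·(2/31) + 3·(2/31) + 4·(5/31) = 38/31.
E[Y | X ≤ 2] = (38/31) / (14/31) = 19/7.

19/7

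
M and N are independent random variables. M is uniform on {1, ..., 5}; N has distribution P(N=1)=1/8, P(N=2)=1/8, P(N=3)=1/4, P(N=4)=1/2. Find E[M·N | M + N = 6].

63/8

P(M + N = 6) = 1/5.
Summing MN·P(x,y) over outcomes with M + N = 6 gives 63/40.
E[M·N | M + N = 6] = (63/40) / (1/5) = 63/8.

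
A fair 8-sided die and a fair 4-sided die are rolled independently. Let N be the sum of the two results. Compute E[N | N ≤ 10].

P(N ≤ 10) = 29/32.
E[N | N ≤ 10] = (95/16) / (29/32) = 190/29.

190/29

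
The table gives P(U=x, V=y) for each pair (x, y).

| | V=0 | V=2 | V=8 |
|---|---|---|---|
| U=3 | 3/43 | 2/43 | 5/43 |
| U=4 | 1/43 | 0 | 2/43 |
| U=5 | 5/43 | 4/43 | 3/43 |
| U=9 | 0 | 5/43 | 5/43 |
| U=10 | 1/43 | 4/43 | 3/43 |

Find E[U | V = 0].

P(V = 0) = 10/43.
Σ U·P over the event = 3·(3/43) + 4·(1/43) + 5·(5/43) + 10·(1/43) = 48/43.
E[U | V = 0] = (48/43) / (10/43) = 24/5.

24/5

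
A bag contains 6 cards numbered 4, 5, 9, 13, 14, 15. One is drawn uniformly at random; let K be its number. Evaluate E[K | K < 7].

P(K < 7) = 1/3.
Σ over the event: 4·1/6 + 5·1/6 = 3/2.
E[K | K < 7] = (3/2) / (1/3) = 9/2.

9/2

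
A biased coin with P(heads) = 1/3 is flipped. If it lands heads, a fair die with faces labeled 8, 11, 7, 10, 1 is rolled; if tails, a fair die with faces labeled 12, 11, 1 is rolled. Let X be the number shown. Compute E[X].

E[X | heads] = (8+11+7+10+1)/5 = 37/5.
E[X | tails] = (12+11+1)/3 = 8.
E[X] = (1/3)·(37/5) + (2/3)·(8) = 39/5.

39/5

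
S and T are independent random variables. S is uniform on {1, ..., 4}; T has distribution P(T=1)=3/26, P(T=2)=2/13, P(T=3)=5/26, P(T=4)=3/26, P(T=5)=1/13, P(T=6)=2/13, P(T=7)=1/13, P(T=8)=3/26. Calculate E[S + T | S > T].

P(S > T) = 11/52.
Summing (S+T)·P(x,y) over outcomes with S > T gives 115/104.
E[S + T | S > T] = (115/104) / (11/52) = 115/22.

115/22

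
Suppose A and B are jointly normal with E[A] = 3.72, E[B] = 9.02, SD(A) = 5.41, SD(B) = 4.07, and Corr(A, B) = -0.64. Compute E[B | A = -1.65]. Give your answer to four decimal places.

The regression of B on A has slope ρ·σ_B/σ_A and passes through (μ_A, μ_B).
E[B | A=-1.65] = 9.02 + (-0.64)·(4.07/5.41)·(-1.65 − (3.72)) = 9.02 + (-0.48148)·(-5.37) = 11.6055.

11.6055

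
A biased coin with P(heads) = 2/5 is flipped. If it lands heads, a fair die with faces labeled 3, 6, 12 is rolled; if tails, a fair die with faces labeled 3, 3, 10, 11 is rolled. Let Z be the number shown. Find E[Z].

E[Z | heads] = (3+6+12)/3 = 7.
E[Z | tails] = (3+3+10+11)/4 = 27/4.
E[Z] = (2/5)·(7) + (3/5)·(27/4) = 137/20.

137/20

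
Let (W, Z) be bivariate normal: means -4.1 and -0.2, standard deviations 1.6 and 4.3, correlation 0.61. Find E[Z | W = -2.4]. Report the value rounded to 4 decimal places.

2.5869

E[Z | W=x] = μ_Z + ρ(σ_Z/σ_W)(x − μ_W) for jointly normal variables.
E[Z | W=-2.4] = -0.2 + (0.61)·(4.3/1.6)·(-2.4 − (-4.1)) = -0.2 + (1.63938)·(1.7) = 2.5869.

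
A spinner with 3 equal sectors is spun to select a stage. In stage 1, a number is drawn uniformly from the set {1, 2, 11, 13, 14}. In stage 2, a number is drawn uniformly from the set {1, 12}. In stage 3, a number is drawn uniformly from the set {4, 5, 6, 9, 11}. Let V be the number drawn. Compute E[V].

217/30

E[V | stage 1] = (1+2+11+13+14)/5 = 41/5.
E[V | stage 2] = (1+12)/2 = 13/2.
E[V | stage 3] = (4+5+6+9+11)/5 = 7.
E[V] = (1/3)·(41/5) + (1/3)·(13/2) + (1/3)·(7) = 217/30.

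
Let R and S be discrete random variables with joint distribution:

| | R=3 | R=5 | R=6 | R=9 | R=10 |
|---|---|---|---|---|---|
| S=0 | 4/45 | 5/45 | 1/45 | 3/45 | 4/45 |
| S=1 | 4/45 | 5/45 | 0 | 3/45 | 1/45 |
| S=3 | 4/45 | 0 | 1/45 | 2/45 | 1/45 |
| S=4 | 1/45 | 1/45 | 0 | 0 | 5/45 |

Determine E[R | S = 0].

P(S = 0) = 17/45.
Σ R·P over the event = 3·(4/45) + 5·(5/45) + 6·(1/45) + 9·(3/45) + 10·(4/45) = 22/9.
E[R | S = 0] = (22/9) / (17/45) = 110/17.

110/17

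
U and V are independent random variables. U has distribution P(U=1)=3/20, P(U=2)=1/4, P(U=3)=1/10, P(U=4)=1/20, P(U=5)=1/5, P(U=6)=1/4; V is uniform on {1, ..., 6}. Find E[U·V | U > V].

P(U > V) = 53/120.
Summing UV·P(x,y) over outcomes with U > V gives 117/20.
E[U·V | U > V] = (117/20) / (53/120) = 702/53.

702/53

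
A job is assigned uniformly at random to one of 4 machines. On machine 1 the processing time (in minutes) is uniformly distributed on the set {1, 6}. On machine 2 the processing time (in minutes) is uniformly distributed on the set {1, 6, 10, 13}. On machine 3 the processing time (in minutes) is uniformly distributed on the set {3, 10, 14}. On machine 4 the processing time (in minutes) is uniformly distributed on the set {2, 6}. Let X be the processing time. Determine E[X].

6

E[X | machine 1] = (1+6)/2 = 7/2.
E[X | machine 2] = (1+6+10+13)/4 = 15/2.
E[X | machine 3] = (3+10+14)/3 = 9.
E[X | machine 4] = (2+6)/2 = 4.
By the law of total expectation,
E[X] = (1/4)·(7/2) + (1/4)·(15/2) + (1/4)·(9) + (1/4)·(4) = 6.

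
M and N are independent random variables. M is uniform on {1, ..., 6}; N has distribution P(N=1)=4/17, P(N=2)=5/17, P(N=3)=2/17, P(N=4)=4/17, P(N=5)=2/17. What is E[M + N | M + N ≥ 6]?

479/63

P(M + N ≥ 6) = 21/34.
Summing (M+N)·P(x,y) over outcomes with M + N ≥ 6 gives 479/102.
E[M + N | M + N ≥ 6] = (479/102) / (21/34) = 479/63.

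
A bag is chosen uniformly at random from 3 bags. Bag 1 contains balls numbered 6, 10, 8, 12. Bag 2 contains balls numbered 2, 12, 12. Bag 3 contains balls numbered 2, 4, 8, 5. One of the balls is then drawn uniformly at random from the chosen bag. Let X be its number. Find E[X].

269/36

E[X | bag 1] = (6+10+8+12)/4 = 9.
E[X | bag 2] = (2+12+12)/3 = 26/3.
E[X | bag 3] = (2+4+8+5)/4 = 19/4.
By the law of total expectation,
E[X] = (1/3)·(9) + (1/3)·(26/3) + (1/3)·(19/4) = 269/36.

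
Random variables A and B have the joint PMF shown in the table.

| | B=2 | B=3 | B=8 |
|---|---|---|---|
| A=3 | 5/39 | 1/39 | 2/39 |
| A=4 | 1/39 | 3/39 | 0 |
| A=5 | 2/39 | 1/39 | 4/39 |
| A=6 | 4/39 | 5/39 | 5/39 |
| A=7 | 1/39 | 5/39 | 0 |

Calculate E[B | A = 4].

11/4

P(A = 4) = 4/39.
Σ B·P over the event = 2·(1/39) + 3·(3/39) = 11/39.
E[B | A = 4] = (11/39) / (4/39) = 11/4.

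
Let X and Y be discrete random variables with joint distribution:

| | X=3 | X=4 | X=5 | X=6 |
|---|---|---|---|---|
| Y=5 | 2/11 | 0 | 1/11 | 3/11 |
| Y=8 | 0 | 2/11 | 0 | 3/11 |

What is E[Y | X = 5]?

5

P(X = 5) = 1/11.
Σ Y·P over the event = 5·(1/11) = 5/11.
E[Y | X = 5] = (5/11) / (1/11) = 5.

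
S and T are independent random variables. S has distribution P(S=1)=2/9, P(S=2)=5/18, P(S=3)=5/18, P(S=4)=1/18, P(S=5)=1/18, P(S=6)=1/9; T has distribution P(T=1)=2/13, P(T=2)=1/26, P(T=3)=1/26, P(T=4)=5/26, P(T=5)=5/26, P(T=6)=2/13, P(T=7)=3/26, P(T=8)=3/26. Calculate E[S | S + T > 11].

162/29

P(S + T > 11) = 29/468.
Summing S·P(x,y) over outcomes with S + T > 11 gives 9/26.
E[S | S + T > 11] = (9/26) / (29/468) = 162/29.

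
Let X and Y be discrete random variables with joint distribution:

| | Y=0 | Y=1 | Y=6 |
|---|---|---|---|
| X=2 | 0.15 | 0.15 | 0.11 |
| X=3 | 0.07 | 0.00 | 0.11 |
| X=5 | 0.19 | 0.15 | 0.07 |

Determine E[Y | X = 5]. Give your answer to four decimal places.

1.3902

P(X = 5) = 0.41.
Σ Y·P over the event = 0·(0.19) + 1·(0.15) + 6·(0.07) = 0.57.
E[Y | X = 5] = (0.57) / (0.41) = 1.3902.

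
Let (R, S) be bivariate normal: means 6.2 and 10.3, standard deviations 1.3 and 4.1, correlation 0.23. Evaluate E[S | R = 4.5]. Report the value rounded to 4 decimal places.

9.0668

The regression of S on R has slope ρ·σ_S/σ_R and passes through (μ_R, μ_S).
E[S | R=4.5] = 10.3 + (0.23)·(4.1/1.3)·(4.5 − (6.2)) = 10.3 + (0.725385)·(-1.7) = 9.0668.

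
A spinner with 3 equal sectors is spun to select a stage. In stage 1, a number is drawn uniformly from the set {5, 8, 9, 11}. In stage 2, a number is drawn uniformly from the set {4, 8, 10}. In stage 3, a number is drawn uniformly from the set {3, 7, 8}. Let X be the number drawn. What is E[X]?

E[X | stage 1] = (5+8+9+11)/4 = 33/4.
E[X | stage 2] = (4+8+10)/3 = 22/3.
E[X | stage 3] = (3+7+8)/3 = 6.
E[X] = (1/3)·(33/4) + (1/3)·(22/3) + (1/3)·(6) = 259/36.

259/36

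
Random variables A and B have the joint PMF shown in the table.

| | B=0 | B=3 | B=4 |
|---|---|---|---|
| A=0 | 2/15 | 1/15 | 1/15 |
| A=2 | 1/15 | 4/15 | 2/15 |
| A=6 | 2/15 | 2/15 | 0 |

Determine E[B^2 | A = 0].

25/4

P(A = 0) = 4/15.
Σ B^2·P over the event = 0·(2/15) + 9·(1/15) + 16·(1/15) = 5/3.
E[B^2 | A = 0] = (5/3) / (4/15) = 25/4.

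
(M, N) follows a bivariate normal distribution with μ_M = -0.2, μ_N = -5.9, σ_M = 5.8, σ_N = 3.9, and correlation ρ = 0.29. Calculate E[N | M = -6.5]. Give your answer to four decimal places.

For a bivariate normal, E[N | M=x] = μ_N + ρ·(σ_N/σ_M)·(x − μ_M).
E[N | M=-6.5] = -5.9 + (0.29)·(3.9/5.8)·(-6.5 − (-0.2)) = -5.9 + (0.195)·(-6.3) = -7.1285.

-7.1285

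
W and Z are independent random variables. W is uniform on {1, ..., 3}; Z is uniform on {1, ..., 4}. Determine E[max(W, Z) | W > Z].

Outcomes with W > Z: (2,1), (3,1), (3,2), each with probability 1/12.
E[max(W, Z) | W > Z] = (2 + 3 + 3) / 3 = 8/3.

8/3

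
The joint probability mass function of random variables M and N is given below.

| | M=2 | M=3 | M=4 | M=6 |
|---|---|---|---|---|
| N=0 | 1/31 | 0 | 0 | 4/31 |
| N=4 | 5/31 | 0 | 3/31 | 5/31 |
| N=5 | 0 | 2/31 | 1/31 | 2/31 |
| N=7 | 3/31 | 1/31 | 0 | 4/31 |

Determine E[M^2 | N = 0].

P(N = 0) = 5/31.
Σ M^2·P over the event = 4·(1/31) + 36·(4/31) = 148/31.
E[M^2 | N = 0] = (148/31) / (5/31) = 148/5.

148/5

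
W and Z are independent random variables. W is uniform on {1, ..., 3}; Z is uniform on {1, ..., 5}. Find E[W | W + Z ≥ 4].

P(W + Z ≥ 4) = 4/5.
Summing W·P(x,y) over outcomes with W + Z ≥ 4 gives 26/15.
E[W | W + Z ≥ 4] = (26/15) / (4/5) = 13/6.

13/6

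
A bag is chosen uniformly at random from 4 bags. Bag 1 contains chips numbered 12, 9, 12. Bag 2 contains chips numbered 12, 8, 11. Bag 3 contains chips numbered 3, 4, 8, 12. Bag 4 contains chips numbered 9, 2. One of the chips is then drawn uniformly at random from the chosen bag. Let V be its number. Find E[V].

403/48

E[V | bag 1] = (12+9+12)/3 = 11.
E[V | bag 2] = (12+8+11)/3 = 31/3.
E[V | bag 3] = (3+4+8+12)/4 = 27/4.
E[V | bag 4] = (9+2)/2 = 11/2.
By the law of total expectation,
E[V] = (1/4)·(11) + (1/4)·(31/3) + (1/4)·(27/4) + (1/4)·(11/2) = 403/48.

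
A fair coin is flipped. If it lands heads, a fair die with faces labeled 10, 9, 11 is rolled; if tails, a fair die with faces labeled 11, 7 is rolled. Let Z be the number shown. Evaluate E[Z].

E[Z | heads] = (10+9+11)/3 = 10.
E[Z | tails] = (11+7)/2 = 9.
E[Z] = (1/2)·(10) + (1/2)·(9) = 19/2.

19/2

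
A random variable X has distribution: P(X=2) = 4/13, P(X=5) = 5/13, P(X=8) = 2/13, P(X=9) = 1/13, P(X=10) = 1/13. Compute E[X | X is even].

34/7

P(X is even) = 7/13.
Σ over the event: 2·4/13 + 8·2/13 + 10·1/13 = 34/13.
E[X | X is even] = (34/13) / (7/13) = 34/7.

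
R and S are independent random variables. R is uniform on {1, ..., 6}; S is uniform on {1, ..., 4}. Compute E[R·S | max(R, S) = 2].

8/3

P(max(R, S) = 2) = 1/8.
Summing RS·P(x,y) over outcomes with max(R, S) = 2 gives 1/3.
E[R·S | max(R, S) = 2] = (1/3) / (1/8) = 8/3.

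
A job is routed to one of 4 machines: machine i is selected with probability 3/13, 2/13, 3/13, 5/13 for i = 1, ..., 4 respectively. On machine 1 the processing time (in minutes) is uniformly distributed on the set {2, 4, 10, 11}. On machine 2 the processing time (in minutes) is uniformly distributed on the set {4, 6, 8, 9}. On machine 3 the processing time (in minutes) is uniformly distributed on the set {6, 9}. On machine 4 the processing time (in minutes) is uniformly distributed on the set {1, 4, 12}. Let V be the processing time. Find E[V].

E[V | machine 1] = (2+4+10+11)/4 = 27/4.
E[V | machine 2] = (4+6+8+9)/4 = 27/4.
E[V | machine 3] = (6+9)/2 = 15/2.
E[V | machine 4] = (1+4+12)/3 = 17/3.
By the law of total expectation,
E[V] = (3/13)·(27/4) + (2/13)·(27/4) + (3/13)·(15/2) + (5/13)·(17/3) = 1015/156.

1015/156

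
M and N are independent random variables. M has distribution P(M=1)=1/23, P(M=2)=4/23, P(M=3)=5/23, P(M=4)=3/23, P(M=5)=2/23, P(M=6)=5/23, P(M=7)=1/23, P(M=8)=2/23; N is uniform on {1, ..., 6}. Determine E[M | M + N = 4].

12/5

P(M + N = 4) = 5/69.
Summing M·P(x,y) over outcomes with M + N = 4 gives 4/23.
E[M | M + N = 4] = (4/23) / (5/69) = 12/5.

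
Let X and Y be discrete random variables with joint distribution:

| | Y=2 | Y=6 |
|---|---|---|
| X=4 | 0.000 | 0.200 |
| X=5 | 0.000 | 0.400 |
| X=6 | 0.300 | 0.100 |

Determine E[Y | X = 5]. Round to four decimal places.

P(X = 5) = 0.400.
Σ Y·P over the event = 6·(0.400) = 2.400.
E[Y | X = 5] = (2.400) / (0.400) = 6.0000.

6.0000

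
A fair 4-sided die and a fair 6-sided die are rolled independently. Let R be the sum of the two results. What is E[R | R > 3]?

P(R > 3) = 7/8.
Σ over the event: 4·1/8 + 5·1/6 + 6·1/6 + 7·1/6 + 8·1/8 + 9·1/12 + 10·1/24 = 17/3.
E[R | R > 3] = (17/3) / (7/8) = 136/21.

136/21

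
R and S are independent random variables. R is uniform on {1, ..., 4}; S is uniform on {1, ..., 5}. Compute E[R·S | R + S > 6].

85/6

Outcomes with R + S > 6: (2,5), (3,4), (3,5), (4,3), (4,4), (4,5), each with probability 1/20.
E[R·S | R + S > 6] = (10 + 12 + 15 + 12 + 16 + 20) / 6 = 85/6.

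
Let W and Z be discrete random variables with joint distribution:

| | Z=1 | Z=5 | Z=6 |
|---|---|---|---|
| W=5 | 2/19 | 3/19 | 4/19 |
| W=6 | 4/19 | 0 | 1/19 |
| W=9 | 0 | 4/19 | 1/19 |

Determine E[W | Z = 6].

P(Z = 6) = 6/19.
Σ W·P over the event = 5·(4/19) + 6·(1/19) + 9·(1/19) = 35/19.
E[W | Z = 6] = (35/19) / (6/19) = 35/6.

35/6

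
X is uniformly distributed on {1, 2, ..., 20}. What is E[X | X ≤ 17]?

9

P(X ≤ 17) = 17/20.
E[X | X ≤ 17] = (153/20) / (17/20) = 9.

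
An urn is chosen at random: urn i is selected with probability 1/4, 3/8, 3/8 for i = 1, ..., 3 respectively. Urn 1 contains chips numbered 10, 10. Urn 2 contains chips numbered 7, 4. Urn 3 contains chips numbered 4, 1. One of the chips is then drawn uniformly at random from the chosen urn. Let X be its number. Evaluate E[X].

E[X | urn 1] = (10+10)/2 = 10.
E[X | urn 2] = (7+4)/2 = 11/2.
E[X | urn 3] = (4+1)/2 = 5/2.
By the law of total expectation,
E[X] = (1/4)·(10) + (3/8)·(11/2) + (3/8)·(5/2) = 11/2.

11/2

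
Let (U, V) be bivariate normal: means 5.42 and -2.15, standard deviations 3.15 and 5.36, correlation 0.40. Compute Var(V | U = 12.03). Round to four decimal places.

24.1329

The conditional variance in a bivariate normal is σ_V²(1 − ρ²), independent of x.
Var(V | U=12.03) = (5.36)²·(1 − (0.40)²) = 28.7296·0.84 = 24.1329.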